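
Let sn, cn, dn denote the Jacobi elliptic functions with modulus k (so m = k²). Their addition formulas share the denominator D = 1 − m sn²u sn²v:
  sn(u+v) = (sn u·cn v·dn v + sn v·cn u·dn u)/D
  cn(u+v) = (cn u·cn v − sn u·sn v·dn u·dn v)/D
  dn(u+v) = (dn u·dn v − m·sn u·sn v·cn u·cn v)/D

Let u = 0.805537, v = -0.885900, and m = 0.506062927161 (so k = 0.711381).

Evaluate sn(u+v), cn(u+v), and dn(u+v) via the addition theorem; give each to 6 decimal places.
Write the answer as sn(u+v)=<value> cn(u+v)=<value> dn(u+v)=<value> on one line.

sn u = 0.6940883935417422, cn u = 0.7198897845855598, dn u = 0.869597483367949
sn v = -0.7421145849136002, cn v = 0.6702730360521113, dn v = 0.8492902395269397
m = k² = 0.506062927161
D = 1 − m·sn²u·sn²v = 0.8657309174036029
sn(u+v) = (sn u·cn v·dn v + sn v·cn u·dn u)/D = -0.06946015213655172/0.8657309174036029 = -0.08023295777037552
cn(u+v) = (cn u·cn v − sn u·sn v·dn u·dn v)/D = 0.8629399217869405/0.8657309174036029 = 0.9967761396057879
dn(u+v) = (dn u·dn v − m·sn u·sn v·cn u·cn v)/D = 0.8643196243862471/0.8657309174036029 = 0.9983698248624546

sn(u+v)=-0.080233 cn(u+v)=0.996776 dn(u+v)=0.998370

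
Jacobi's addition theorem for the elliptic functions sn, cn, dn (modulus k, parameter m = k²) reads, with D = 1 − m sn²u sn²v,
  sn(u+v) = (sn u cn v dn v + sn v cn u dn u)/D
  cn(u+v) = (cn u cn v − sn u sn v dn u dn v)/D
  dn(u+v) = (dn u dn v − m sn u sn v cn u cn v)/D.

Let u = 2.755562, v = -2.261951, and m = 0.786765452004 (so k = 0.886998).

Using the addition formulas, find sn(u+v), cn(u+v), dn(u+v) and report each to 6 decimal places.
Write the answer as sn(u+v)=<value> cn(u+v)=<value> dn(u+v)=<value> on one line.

sn u = 0.9683116533957668, cn u = -0.249744953698681, dn u = 0.5121592614753579
sn v = -0.9998781267452704, cn v = -0.0156119075185895, dn v = 0.4619808520304611
m = k² = 0.786765452004
D = 1 − m·sn²u·sn²v = 0.2624869082251711
sn(u+v) = (sn u·cn v·dn v + sn v·cn u·dn u)/D = 0.1209097491019451/0.2624869082251711 = 0.4606315412813815
cn(u+v) = (cn u·cn v − sn u·sn v·dn u·dn v)/D = 0.2329811356348708/0.2624869082251711 = 0.88759145059917
dn(u+v) = (dn u·dn v − m·sn u·sn v·cn u·cn v)/D = 0.2395777976363402/0.2624869082251711 = 0.9127228449459331

sn(u+v)=0.460632 cn(u+v)=0.887591 dn(u+v)=0.912723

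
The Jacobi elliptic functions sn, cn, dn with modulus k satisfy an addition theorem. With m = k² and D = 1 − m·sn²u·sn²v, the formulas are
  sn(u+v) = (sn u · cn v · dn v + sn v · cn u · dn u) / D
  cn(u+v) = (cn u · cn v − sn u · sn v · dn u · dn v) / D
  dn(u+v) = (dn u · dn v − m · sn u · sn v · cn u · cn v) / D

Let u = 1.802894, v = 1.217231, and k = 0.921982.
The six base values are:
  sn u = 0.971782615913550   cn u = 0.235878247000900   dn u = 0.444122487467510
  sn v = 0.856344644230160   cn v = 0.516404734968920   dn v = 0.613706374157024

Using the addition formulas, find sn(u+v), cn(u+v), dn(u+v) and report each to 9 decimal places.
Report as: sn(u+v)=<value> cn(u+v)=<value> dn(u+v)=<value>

m = k² = 0.850050808324
D = 1 − m·sn²u·sn²v = 0.4113186082056216
sn(u+v) = (sn u·cn v·dn v + sn v·cn u·dn u)/D = 0.3976878656282948/0.4113186082056216 = 0.966860865748839
cn(u+v) = (cn u·cn v − sn u·sn v·dn u·dn v)/D = -0.1050112326764188/0.4113186082056216 = -0.2553038704826183
dn(u+v) = (dn u·dn v − m·sn u·sn v·cn u·cn v)/D = 0.1863938548758987/0.4113186082056216 = 0.4531617368079754

sn(u+v)=0.966860866 cn(u+v)=-0.255303870 dn(u+v)=0.453161737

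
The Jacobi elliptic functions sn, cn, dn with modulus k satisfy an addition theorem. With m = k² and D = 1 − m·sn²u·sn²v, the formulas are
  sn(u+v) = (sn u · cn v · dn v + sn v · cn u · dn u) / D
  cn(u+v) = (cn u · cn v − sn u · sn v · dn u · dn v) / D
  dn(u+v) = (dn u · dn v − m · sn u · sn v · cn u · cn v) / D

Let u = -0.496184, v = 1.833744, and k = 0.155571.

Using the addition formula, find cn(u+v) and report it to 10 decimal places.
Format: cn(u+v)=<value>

cn(u+v)=0.2376750046

sn u = -0.4756607557305165, cn u = 0.8796288111799624, dn u = 0.997258314141043
sn v = 0.968840224040238, cn v = -0.2476865363350647, dn v = 0.9885759676841778
m = k² = 0.024202336041
D = 1 − m·sn²u·sn²v = 0.994860081264975
cn(u+v) = (cn u·cn v − sn u·sn v·dn u·dn v)/D = 0.2364533743766837/0.994860081264975 = 0.2376750045856004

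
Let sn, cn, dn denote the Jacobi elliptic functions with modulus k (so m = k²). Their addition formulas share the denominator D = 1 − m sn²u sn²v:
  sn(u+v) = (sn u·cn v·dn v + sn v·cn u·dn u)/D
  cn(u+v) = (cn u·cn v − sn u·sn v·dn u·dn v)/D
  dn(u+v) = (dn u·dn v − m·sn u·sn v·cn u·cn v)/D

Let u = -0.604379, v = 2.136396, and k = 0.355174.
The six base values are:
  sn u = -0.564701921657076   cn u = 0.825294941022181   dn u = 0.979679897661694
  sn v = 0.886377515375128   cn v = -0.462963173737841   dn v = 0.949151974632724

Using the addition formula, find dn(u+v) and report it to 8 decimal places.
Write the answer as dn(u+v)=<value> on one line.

dn(u+v)=0.93529996

m = k² = 0.126148570276
D = 1 − m·sn²u·sn²v = 0.9683948158112786
dn(u+v) = (dn u·dn v − m·sn u·sn v·cn u·cn v)/D = 0.9057396296020378/0.9683948158112786 = 0.9352999570152066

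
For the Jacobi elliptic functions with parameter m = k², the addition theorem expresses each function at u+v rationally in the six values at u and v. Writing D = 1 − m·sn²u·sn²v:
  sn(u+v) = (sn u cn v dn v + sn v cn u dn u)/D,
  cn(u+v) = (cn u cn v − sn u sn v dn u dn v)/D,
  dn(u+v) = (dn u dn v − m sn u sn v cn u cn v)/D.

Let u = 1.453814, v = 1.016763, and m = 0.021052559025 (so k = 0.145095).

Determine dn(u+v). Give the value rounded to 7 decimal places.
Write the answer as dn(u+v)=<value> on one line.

sn u = 0.9923182161172459, cn u = 0.1237115918654625, dn u = 0.9895805379476923
sn v = 0.8488294755149158, cn v = 0.5286667395411526, dn v = 0.9923867137213331
m = k² = 0.021052559025
D = 1 − m·sn²u·sn²v = 0.9850635384481447
dn(u+v) = (dn u·dn v − m·sn u·sn v·cn u·cn v)/D = 0.980886816502505/0.9850635384481447 = 0.9957599466606797

dn(u+v)=0.9957599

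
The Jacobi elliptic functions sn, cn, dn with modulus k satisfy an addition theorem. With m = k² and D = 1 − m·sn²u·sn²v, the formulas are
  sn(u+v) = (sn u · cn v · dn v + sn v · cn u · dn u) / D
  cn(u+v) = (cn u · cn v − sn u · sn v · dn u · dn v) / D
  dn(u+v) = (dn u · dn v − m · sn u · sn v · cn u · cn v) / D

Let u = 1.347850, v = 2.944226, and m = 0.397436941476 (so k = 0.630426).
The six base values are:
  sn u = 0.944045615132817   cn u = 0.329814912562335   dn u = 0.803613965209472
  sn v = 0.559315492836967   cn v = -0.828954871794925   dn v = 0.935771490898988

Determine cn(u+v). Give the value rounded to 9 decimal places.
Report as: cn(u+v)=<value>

cn(u+v)=-0.754022857

m = k² = 0.397436941476
D = 1 − m·sn²u·sn²v = 0.8891928233226983
cn(u+v) = (cn u·cn v − sn u·sn v·dn u·dn v)/D = -0.6704717133229213/0.8891928233226983 = -0.7540228572893007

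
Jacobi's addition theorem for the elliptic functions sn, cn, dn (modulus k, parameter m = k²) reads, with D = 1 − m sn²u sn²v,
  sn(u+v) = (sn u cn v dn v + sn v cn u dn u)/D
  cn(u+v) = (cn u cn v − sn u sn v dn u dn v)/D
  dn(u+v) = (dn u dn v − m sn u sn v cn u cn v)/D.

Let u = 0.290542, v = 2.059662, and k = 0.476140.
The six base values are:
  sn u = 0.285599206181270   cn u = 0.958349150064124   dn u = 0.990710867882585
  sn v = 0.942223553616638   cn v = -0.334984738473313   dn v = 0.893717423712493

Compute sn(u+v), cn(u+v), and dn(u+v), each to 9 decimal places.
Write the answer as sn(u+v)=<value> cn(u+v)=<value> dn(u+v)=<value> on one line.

m = k² = 0.2267092996
D = 1 − m·sn²u·sn²v = 0.9835830966960978
sn(u+v) = (sn u·cn v·dn v + sn v·cn u·dn u)/D = 0.8090880740943364/0.9835830966960978 = 0.8225924955523347
cn(u+v) = (cn u·cn v − sn u·sn v·dn u·dn v)/D = -0.5592961616751923/0.9835830966960978 = -0.5686313271892274
dn(u+v) = (dn u·dn v − m·sn u·sn v·cn u·cn v)/D = 0.9050008123091973/0.9835830966960978 = 0.920106105268724

sn(u+v)=0.822592496 cn(u+v)=-0.568631327 dn(u+v)=0.920106105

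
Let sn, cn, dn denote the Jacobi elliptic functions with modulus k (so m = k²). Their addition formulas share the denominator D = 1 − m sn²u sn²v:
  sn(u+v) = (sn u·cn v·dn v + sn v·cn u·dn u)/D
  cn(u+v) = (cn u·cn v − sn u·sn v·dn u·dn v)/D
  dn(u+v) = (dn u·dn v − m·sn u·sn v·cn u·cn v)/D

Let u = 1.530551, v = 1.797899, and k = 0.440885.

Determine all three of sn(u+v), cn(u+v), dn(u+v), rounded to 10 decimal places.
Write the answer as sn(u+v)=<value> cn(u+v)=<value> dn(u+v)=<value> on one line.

sn u = 0.9935798517407112, cn u = 0.1131330111634373, dn u = 0.898948439157707
sn v = 0.9919810137993781, cn v = -0.1263869782119903, dn v = 0.8992915943976437
m = k² = 0.194379583225
D = 1 − m·sn²u·sn²v = 0.8111735106817005
sn(u+v) = (sn u·cn v·dn v + sn v·cn u·dn u)/D = -0.01204383419827245/0.8111735106817005 = -0.01484742048362866
cn(u+v) = (cn u·cn v − sn u·sn v·dn u·dn v)/D = -0.8110840958183556/0.8111735106817005 = -0.9998897709772724
dn(u+v) = (dn u·dn v − m·sn u·sn v·cn u·cn v)/D = 0.8111561310295607/0.8111735106817005 = 0.9999785746798792

sn(u+v)=-0.0148474205 cn(u+v)=-0.9998897710 dn(u+v)=0.9999785747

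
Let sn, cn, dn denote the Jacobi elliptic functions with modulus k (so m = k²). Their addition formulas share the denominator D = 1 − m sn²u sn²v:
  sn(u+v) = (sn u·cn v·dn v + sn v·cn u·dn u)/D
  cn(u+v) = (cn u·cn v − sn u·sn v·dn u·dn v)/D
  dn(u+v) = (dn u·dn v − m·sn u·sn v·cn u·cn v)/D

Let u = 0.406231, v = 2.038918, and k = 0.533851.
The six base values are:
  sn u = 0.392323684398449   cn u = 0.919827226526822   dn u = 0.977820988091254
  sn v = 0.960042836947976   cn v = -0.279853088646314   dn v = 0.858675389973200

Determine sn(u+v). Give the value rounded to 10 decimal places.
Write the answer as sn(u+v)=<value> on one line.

sn(u+v)=0.8016213467

m = k² = 0.284996890201
D = 1 − m·sn²u·sn²v = 0.95956938025297
sn(u+v) = (sn u·cn v·dn v + sn v·cn u·dn u)/D = 0.7692112988453154/0.95956938025297 = 0.8016213466946281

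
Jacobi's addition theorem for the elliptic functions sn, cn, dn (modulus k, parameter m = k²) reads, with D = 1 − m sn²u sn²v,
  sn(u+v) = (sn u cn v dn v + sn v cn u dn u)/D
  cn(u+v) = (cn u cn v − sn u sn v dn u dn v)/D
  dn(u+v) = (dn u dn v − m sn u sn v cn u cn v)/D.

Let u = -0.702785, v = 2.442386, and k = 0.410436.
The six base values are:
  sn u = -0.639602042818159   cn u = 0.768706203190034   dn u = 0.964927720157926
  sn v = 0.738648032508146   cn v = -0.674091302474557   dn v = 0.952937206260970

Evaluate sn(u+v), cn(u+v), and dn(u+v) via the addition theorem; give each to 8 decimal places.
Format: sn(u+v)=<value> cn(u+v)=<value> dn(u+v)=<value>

m = k² = 0.168457710096
D = 1 − m·sn²u·sn²v = 0.9624001884777507
sn(u+v) = (sn u·cn v·dn v + sn v·cn u·dn u)/D = 0.9587482098628446/0.9624001884777507 = 0.9962053429969891
cn(u+v) = (cn u·cn v − sn u·sn v·dn u·dn v)/D = -0.08376152378509474/0.9624001884777507 = -0.08703398522560782
dn(u+v) = (dn u·dn v − m·sn u·sn v·cn u·cn v)/D = 0.8782756461908576/0.9624001884777507 = 0.912588813578731

sn(u+v)=0.99620534 cn(u+v)=-0.08703399 dn(u+v)=0.91258881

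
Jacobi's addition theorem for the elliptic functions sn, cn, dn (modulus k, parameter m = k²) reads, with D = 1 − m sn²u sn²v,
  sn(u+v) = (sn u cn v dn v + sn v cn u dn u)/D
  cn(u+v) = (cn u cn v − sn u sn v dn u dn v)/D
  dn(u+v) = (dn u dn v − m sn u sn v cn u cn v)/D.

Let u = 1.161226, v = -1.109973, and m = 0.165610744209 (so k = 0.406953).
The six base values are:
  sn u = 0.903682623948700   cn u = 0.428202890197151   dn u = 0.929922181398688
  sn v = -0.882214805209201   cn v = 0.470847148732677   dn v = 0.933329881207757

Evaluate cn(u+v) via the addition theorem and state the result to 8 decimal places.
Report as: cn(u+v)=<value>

cn(u+v)=0.99868704

m = k² = 0.165610744209
D = 1 − m·sn²u·sn²v = 0.8947386208821811
cn(u+v) = (cn u·cn v − sn u·sn v·dn u·dn v)/D = 0.8935638673312587/0.8947386208821811 = 0.9986870427591869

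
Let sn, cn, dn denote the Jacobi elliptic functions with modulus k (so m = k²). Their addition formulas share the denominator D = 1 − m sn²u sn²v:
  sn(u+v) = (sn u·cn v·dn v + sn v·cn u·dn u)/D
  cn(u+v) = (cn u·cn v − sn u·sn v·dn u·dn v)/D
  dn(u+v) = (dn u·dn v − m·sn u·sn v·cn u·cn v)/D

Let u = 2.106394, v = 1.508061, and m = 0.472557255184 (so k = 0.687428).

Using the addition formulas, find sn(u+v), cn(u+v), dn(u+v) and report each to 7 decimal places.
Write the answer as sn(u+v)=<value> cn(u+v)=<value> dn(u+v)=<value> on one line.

sn u = 0.9799023605476209, cn u = -0.1994777275617517, dn u = 0.7390848682459564
sn v = 0.9720900385279623, cn v = 0.2346080923470135, dn v = 0.743944049224213
m = k² = 0.472557255184
D = 1 − m·sn²u·sn²v = 0.571221472516338
sn(u+v) = (sn u·cn v·dn v + sn v·cn u·dn u)/D = 0.02771136948613976/0.571221472516338 = 0.048512478643469
cn(u+v) = (cn u·cn v − sn u·sn v·dn u·dn v)/D = -0.5705489029565617/0.571221472516338 = -0.9988225765449372
dn(u+v) = (dn u·dn v − m·sn u·sn v·cn u·cn v)/D = 0.5709037436353881/0.571221472516338 = 0.9994437728687784

sn(u+v)=0.0485125 cn(u+v)=-0.9988226 dn(u+v)=0.9994438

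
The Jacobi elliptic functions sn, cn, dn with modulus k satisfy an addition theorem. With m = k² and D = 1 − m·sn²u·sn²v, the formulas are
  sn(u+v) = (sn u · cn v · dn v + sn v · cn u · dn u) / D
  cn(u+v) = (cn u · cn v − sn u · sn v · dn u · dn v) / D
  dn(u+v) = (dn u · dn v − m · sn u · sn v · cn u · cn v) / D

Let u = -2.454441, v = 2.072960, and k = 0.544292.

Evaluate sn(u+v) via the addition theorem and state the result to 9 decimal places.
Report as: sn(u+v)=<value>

sn(u+v)=-0.369827721

sn u = -0.8027714971139397, cn u = -0.5962867795125462, dn u = 0.8994896319624693
sn v = 0.9538541383761236, cn v = -0.3002703493566137, dn v = 0.8546678512229656
m = k² = 0.296253781264
D = 1 − m·sn²u·sn²v = 0.826295236941539
sn(u+v) = (sn u·cn v·dn v + sn v·cn u·dn u)/D = -0.3055868840856426/0.826295236941539 = -0.3698277206785631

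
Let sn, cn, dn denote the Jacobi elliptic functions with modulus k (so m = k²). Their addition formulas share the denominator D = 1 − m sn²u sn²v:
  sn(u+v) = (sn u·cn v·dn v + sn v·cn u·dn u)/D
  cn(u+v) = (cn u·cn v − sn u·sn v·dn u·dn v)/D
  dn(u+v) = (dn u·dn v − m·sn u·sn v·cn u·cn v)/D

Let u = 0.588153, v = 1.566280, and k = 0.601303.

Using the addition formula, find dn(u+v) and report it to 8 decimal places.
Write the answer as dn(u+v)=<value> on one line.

dn(u+v)=0.82174286

sn u = 0.5453151185197374, cn u = 0.8382311265479258, dn u = 0.9447125707645685
sn v = 0.9889921374066905, cn v = 0.1479680781376369, dn v = 0.8039595838465354
m = k² = 0.361565297809
D = 1 − m·sn²u·sn²v = 0.8948359032917598
dn(u+v) = (dn u·dn v − m·sn u·sn v·cn u·cn v)/D = 0.7353250100001018/0.8948359032917598 = 0.8217428550811627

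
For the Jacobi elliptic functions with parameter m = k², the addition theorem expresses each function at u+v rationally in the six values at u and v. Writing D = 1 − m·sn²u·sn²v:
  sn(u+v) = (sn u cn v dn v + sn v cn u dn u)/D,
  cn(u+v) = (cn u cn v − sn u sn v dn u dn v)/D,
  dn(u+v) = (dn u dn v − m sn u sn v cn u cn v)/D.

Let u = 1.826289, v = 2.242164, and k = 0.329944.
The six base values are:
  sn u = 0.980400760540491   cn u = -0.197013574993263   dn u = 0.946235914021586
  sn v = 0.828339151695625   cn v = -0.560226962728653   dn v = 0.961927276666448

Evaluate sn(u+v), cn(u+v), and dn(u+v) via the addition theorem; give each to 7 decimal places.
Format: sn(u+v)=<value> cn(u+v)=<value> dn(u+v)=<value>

sn(u+v)=-0.7355669 cn(u+v)=-0.6774521 dn(u+v)=0.9701024

m = k² = 0.108863043136
D = 1 − m·sn²u·sn²v = 0.9282033588654755
sn(u+v) = (sn u·cn v·dn v + sn v·cn u·dn u)/D = -0.6827556917727211/0.9282033588654755 = -0.7355669264192706
cn(u+v) = (cn u·cn v − sn u·sn v·dn u·dn v)/D = -0.6288132797270616/0.9282033588654755 = -0.6774520623321678
dn(u+v) = (dn u·dn v − m·sn u·sn v·cn u·cn v)/D = 0.9004523236159058/0.9282033588654755 = 0.9701024188454895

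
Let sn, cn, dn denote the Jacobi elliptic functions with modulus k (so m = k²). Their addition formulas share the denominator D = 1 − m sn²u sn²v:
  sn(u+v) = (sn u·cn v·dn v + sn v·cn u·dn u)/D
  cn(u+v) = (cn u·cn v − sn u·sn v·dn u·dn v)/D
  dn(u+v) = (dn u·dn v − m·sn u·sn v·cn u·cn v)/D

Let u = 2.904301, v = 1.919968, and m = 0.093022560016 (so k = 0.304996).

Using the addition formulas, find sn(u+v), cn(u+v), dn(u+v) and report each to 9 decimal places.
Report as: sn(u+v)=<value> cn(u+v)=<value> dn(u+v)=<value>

sn u = 0.3088349727379748, cn u = -0.95111563945397, dn u = 0.9955539149093929
sn v = 0.9564427994912275, cn v = -0.2919198028592505, dn v = 0.9565064345919356
m = k² = 0.093022560016
D = 1 − m·sn²u·sn²v = 0.9918836785358473
sn(u+v) = (sn u·cn v·dn v + sn v·cn u·dn u)/D = -0.9918770359367222/0.9918836785358473 = -0.9999933030462454
cn(u+v) = (cn u·cn v − sn u·sn v·dn u·dn v)/D = -0.003630058840614458/0.9918836785358473 = -0.003659762650770612
dn(u+v) = (dn u·dn v − m·sn u·sn v·cn u·cn v)/D = 0.9446246723904176/0.9918836785358473 = 0.9523542859227301

sn(u+v)=-0.999993303 cn(u+v)=-0.003659763 dn(u+v)=0.952354286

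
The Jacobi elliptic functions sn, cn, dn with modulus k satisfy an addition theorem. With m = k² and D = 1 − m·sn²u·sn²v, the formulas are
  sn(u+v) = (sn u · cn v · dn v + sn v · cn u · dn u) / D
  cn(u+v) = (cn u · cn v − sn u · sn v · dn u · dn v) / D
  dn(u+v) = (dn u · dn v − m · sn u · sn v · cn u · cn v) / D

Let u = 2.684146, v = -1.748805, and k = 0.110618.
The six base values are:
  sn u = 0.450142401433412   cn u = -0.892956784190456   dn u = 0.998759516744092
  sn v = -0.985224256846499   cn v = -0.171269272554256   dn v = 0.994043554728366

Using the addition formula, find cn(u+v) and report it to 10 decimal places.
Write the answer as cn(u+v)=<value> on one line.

m = k² = 0.012236341924
D = 1 − m·sn²u·sn²v = 0.9975933017459363
cn(u+v) = (cn u·cn v − sn u·sn v·dn u·dn v)/D = 0.5932387741151832/0.9975933017459363 = 0.5946699652823724

cn(u+v)=0.5946699653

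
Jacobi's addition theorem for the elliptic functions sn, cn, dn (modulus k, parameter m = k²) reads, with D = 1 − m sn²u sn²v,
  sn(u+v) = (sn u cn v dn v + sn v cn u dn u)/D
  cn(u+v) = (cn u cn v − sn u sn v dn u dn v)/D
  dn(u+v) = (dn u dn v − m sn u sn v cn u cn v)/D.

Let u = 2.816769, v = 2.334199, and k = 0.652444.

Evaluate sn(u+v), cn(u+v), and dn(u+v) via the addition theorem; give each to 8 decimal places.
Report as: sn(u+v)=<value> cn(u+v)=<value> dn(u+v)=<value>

sn u = 0.6784916122673825, cn u = -0.7346081486634952, dn u = 0.8966807580120687
sn v = 0.9146288860233906, cn v = -0.4042944482077532, dn v = 0.8024315825092433
m = k² = 0.425683173136
D = 1 − m·sn²u·sn²v = 0.8360674192070277
sn(u+v) = (sn u·cn v·dn v + sn v·cn u·dn u)/D = -0.822589593134832/0.8360674192070277 = -0.9838794985158268
cn(u+v) = (cn u·cn v − sn u·sn v·dn u·dn v)/D = -0.149516188841782/0.8360674192070277 = -0.1788326938796292
dn(u+v) = (dn u·dn v − m·sn u·sn v·cn u·cn v)/D = 0.6410683749876496/0.8360674192070277 = 0.7667663638844749

sn(u+v)=-0.98387950 cn(u+v)=-0.17883269 dn(u+v)=0.76676636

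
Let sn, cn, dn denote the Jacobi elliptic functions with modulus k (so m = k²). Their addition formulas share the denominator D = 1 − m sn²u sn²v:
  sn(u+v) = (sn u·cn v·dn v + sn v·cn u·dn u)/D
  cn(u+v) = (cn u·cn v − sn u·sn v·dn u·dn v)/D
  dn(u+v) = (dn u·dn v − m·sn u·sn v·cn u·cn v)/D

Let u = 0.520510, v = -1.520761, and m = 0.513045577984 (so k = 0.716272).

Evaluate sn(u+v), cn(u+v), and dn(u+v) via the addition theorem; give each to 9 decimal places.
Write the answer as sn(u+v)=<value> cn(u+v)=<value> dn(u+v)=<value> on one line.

sn(u+v)=-0.802079263 cn(u+v)=0.597217595 dn(u+v)=0.818499726

sn u = 0.4874354137721674, cn u = 0.8731590447339797, dn u = 0.9370719380088996
sn v = -0.9706596713339522, cn v = 0.2404574857347217, dn v = 0.7187618631930599
m = k² = 0.513045577984
D = 1 − m·sn²u·sn²v = 0.8851518302235027
sn(u+v) = (sn u·cn v·dn v + sn v·cn u·dn u)/D = -0.7099619278399209/0.8851518302235027 = -0.8020792632385497
cn(u+v) = (cn u·cn v − sn u·sn v·dn u·dn v)/D = 0.5286282470374048/0.8851518302235027 = 0.5972175947531228
dn(u+v) = (dn u·dn v − m·sn u·sn v·cn u·cn v)/D = 0.7244965303246231/0.8851518302235027 = 0.8184997257947105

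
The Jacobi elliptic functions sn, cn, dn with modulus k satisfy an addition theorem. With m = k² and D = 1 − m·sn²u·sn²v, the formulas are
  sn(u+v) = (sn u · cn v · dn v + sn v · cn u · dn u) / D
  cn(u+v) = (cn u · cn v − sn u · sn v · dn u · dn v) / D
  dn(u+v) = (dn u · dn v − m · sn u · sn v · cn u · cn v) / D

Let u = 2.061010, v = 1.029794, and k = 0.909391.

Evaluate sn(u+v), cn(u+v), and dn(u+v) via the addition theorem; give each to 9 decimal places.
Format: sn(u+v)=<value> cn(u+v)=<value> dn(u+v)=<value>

sn u = 0.9939383939567611, cn u = 0.1099384783351774, dn u = 0.4277889926067037
sn v = 0.7892431567867747, cn v = 0.6140808085791694, dn v = 0.6963208685341203
m = k² = 0.826991990881
D = 1 − m·sn²u·sn²v = 0.4910889423449489
sn(u+v) = (sn u·cn v·dn v + sn v·cn u·dn u)/D = 0.4621238330263659/0.4910889423449489 = 0.9410186081969701
cn(u+v) = (cn u·cn v − sn u·sn v·dn u·dn v)/D = -0.1661623069245852/0.4910889423449489 = -0.3383548123302479
dn(u+v) = (dn u·dn v − m·sn u·sn v·cn u·cn v)/D = 0.2540811529162592/0.4910889423449489 = 0.5173831683177838

sn(u+v)=0.941018608 cn(u+v)=-0.338354812 dn(u+v)=0.517383168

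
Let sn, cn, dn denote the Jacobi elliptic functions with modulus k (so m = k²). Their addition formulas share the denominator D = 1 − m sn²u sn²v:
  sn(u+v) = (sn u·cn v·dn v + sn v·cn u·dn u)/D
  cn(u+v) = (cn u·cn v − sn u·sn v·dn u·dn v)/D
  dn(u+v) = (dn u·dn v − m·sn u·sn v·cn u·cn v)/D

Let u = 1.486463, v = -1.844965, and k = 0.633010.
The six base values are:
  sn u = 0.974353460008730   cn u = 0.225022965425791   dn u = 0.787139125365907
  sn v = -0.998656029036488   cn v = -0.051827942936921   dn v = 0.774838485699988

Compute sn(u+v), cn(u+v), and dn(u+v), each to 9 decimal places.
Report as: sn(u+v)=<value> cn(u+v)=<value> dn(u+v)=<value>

m = k² = 0.4007016601
D = 1 − m·sn²u·sn²v = 0.6206098409167441
sn(u+v) = (sn u·cn v·dn v + sn v·cn u·dn u)/D = -0.216014693933107/0.6206098409167441 = -0.3480684315511616
cn(u+v) = (cn u·cn v − sn u·sn v·dn u·dn v)/D = 0.5818025667249093/0.6206098409167441 = 0.9374691285357158
dn(u+v) = (dn u·dn v − m·sn u·sn v·cn u·cn v)/D = 0.605358484153762/0.6206098409167441 = 0.9754252095963329

sn(u+v)=-0.348068432 cn(u+v)=0.937469129 dn(u+v)=0.975425210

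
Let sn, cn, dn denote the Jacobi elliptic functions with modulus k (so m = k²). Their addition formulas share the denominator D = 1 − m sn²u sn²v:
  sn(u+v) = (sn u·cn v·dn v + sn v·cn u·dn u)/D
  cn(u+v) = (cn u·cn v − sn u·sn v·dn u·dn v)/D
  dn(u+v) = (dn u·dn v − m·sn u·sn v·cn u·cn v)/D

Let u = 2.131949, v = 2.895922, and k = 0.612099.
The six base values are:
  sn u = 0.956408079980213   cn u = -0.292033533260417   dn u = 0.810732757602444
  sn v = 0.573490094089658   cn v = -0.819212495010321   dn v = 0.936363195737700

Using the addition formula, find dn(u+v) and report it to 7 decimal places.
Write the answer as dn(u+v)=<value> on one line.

m = k² = 0.374665185801
D = 1 − m·sn²u·sn²v = 0.8872850158265647
dn(u+v) = (dn u·dn v − m·sn u·sn v·cn u·cn v)/D = 0.7099769296041497/0.8872850158265647 = 0.8001678343939565

dn(u+v)=0.8001678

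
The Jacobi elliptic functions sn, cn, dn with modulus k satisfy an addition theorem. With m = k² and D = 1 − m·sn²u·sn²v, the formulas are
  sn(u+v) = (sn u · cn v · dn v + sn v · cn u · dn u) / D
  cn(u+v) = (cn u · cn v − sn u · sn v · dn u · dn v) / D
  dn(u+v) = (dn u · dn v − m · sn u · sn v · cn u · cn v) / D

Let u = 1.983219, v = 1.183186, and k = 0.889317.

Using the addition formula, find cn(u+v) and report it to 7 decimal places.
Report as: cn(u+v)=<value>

cn(u+v)=-0.4556046

sn u = 0.9931600547876515, cn u = 0.1167608906020719, dn u = 0.4689322856066088
sn v = 0.8516841732384445, cn v = 0.5240554064744942, dn v = 0.6529312093170622
m = k² = 0.790884726489
D = 1 − m·sn²u·sn²v = 0.4341402155019517
cn(u+v) = (cn u·cn v − sn u·sn v·dn u·dn v)/D = -0.1977962843369408/0.4341402155019517 = -0.4556046117686869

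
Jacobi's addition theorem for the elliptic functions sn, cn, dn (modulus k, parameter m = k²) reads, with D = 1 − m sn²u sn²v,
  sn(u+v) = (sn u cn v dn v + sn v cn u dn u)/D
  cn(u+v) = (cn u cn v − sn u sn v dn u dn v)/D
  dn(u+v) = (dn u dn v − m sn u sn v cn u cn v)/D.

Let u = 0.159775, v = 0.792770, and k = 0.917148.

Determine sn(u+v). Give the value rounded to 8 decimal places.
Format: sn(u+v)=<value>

sn(u+v)=0.75320873

sn u = 0.1585349858683063, cn u = 0.9873533603810421, dn u = 0.9893729462898561
sn v = 0.6683968347399762, cn v = 0.743804861041914, dn v = 0.7900683047023151
m = k² = 0.841160453904
D = 1 − m·sn²u·sn²v = 0.9905550893817647
sn(u+v) = (sn u·cn v·dn v + sn v·cn u·dn u)/D = 0.7460947399981092/0.9905550893817647 = 0.7532087291215367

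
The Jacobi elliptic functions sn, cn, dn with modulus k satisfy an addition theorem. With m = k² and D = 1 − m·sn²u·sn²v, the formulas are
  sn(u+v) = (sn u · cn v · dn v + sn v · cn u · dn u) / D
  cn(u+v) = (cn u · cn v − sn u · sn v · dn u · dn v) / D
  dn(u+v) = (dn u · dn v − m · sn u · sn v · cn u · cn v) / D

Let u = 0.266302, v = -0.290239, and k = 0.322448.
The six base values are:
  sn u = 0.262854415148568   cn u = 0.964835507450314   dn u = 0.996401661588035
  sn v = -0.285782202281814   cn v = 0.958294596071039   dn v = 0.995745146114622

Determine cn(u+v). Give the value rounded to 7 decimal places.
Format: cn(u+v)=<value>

m = k² = 0.103972712704
D = 1 − m·sn²u·sn²v = 0.9994132943306181
cn(u+v) = (cn u·cn v − sn u·sn v·dn u·dn v)/D = 0.9991269917871155/0.9994132943306181 = 0.999713529382562

cn(u+v)=0.9997135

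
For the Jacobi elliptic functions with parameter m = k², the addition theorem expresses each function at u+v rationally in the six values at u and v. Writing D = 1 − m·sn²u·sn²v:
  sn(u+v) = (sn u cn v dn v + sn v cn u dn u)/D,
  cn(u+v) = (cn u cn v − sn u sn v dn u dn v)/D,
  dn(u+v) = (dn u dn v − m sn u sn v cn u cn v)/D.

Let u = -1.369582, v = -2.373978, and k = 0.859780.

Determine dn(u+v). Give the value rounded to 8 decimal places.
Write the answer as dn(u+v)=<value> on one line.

dn(u+v)=0.90613664

sn u = -0.9129315301209785, cn u = 0.4081127556337452, dn u = 0.6195967787395606
sn v = -0.9926252934176095, cn v = -0.1212230459426117, dn v = 0.521192127323843
m = k² = 0.7392216484
D = 1 − m·sn²u·sn²v = 0.3929537718055085
dn(u+v) = (dn u·dn v − m·sn u·sn v·cn u·cn v)/D = 0.3560698085435923/0.3929537718055085 = 0.9061366351251825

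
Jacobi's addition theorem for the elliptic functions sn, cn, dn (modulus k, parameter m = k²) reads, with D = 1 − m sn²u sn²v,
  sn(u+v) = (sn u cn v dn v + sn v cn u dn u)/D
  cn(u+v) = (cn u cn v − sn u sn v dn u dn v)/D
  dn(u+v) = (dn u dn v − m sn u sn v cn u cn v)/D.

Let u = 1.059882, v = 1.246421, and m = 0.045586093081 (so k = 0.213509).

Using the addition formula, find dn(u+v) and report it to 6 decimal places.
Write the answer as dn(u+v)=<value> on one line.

dn(u+v)=0.986646

sn u = 0.8687473547986217, cn u = 0.4952555234728814, dn u = 0.9826470242087142
sn v = 0.9443643095569123, cn v = 0.3289012782509309, dn v = 0.9794617044282557
m = k² = 0.045586093081
D = 1 − m·sn²u·sn²v = 0.9693169523724431
dn(u+v) = (dn u·dn v − m·sn u·sn v·cn u·cn v)/D = 0.9563731231781092/0.9693169523724431 = 0.9866464429796122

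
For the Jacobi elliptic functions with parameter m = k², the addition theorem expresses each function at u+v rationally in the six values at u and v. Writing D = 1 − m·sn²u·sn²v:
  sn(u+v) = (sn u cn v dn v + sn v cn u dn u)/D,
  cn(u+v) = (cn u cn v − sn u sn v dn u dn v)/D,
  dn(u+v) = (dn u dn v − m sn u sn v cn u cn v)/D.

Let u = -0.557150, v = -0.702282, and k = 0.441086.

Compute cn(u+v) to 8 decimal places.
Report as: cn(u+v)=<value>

sn u = -0.5242991895387336, cn u = 0.8515341213650966, dn u = 0.9728917385463452
sn v = -0.6381844547277397, cn v = 0.7698834988125525, dn v = 0.9595629210107028
m = k² = 0.194556859396
D = 1 − m·sn²u·sn²v = 0.9782180196332585
cn(u+v) = (cn u·cn v − sn u·sn v·dn u·dn v)/D = 0.3432163386885544/0.9782180196332585 = 0.3508587368051438

cn(u+v)=0.35085874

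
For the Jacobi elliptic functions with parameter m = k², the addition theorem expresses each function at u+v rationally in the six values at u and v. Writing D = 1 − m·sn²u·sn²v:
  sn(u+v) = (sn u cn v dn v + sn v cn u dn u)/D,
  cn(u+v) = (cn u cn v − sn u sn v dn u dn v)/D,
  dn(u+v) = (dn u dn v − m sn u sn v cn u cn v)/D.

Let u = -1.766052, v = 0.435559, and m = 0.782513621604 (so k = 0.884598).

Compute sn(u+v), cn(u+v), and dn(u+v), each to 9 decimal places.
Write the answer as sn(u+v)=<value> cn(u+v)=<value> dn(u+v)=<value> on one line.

sn(u+v)=-0.897466436 cn(u+v)=0.441082754 dn(u+v)=0.608052243

sn u = -0.9765503460769997, cn u = 0.2152891580570004, dn u = 0.5037414338064563
sn v = 0.4125475258634834, cn v = 0.9109360783852611, dn v = 0.9310315426220223
m = k² = 0.782513621604
D = 1 − m·sn²u·sn²v = 0.8729925616814953
sn(u+v) = (sn u·cn v·dn v + sn v·cn u·dn u)/D = -0.7834815233750853/0.8729925616814953 = -0.8974664364447731
cn(u+v) = (cn u·cn v − sn u·sn v·dn u·dn v)/D = 0.385061962911263/0.8729925616814953 = 0.4410827535226468
dn(u+v) = (dn u·dn v − m·sn u·sn v·cn u·cn v)/D = 0.530825085080307/0.8729925616814953 = 0.6080522428024702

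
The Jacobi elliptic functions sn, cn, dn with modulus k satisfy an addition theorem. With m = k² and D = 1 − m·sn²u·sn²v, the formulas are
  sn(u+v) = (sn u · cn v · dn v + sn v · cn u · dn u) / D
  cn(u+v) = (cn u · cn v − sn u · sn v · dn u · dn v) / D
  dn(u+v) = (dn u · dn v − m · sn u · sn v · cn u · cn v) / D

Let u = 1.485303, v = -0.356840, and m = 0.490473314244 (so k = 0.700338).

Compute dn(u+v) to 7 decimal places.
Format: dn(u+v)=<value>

sn u = 0.9663272954376705, cn u = 0.2573160665254254, dn u = 0.7362076392531524
sn v = -0.3459294269957141, cn v = 0.9382605349999631, dn v = 0.9702094862855404
m = k² = 0.490473314244
D = 1 − m·sn²u·sn²v = 0.9451926388541078
dn(u+v) = (dn u·dn v − m·sn u·sn v·cn u·cn v)/D = 0.7538594361586318/0.9451926388541078 = 0.7975722674613332

dn(u+v)=0.7975723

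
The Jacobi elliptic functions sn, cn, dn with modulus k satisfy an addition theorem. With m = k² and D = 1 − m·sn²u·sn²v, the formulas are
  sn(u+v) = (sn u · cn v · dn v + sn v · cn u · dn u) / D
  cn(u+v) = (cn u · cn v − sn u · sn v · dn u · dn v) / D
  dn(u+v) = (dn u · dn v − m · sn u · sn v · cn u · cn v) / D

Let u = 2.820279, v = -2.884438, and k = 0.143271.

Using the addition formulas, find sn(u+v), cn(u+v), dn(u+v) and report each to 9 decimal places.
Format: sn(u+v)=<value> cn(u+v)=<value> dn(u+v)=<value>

sn u = 0.3311247772557217, cn u = -0.9435869763235124, dn u = 0.9988740619130181
sn v = -0.2700029644515532, cn v = -0.9628594908850269, dn v = 0.9992515096308554
m = k² = 0.020526579441
D = 1 − m·sn²u·sn²v = 0.999835927042112
sn(u+v) = (sn u·cn v·dn v + sn v·cn u·dn u)/D = -0.06410357164587548/0.999835927042112 = -0.0641140910344338
cn(u+v) = (cn u·cn v − sn u·sn v·dn u·dn v)/D = 0.9977788397768323/0.999835927042112 = 0.9979425751669423
dn(u+v) = (dn u·dn v − m·sn u·sn v·cn u·cn v)/D = 0.999793744624466/0.999835927042112 = 0.9999578106602242

sn(u+v)=-0.064114091 cn(u+v)=0.997942575 dn(u+v)=0.999957811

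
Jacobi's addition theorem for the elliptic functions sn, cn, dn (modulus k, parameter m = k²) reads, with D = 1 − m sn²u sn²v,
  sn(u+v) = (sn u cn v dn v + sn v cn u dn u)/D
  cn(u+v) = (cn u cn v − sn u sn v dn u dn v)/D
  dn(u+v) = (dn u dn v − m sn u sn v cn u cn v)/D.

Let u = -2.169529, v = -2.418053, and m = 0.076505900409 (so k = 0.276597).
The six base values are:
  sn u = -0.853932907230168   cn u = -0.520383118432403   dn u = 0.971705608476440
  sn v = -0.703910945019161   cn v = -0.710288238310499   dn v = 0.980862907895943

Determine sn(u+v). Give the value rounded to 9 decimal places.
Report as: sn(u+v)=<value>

sn(u+v)=0.977901845

m = k² = 0.076505900409
D = 1 − m·sn²u·sn²v = 0.9723574650954391
sn(u+v) = (sn u·cn v·dn v + sn v·cn u·dn u)/D = 0.9508701587918627/0.9723574650954391 = 0.977901844666285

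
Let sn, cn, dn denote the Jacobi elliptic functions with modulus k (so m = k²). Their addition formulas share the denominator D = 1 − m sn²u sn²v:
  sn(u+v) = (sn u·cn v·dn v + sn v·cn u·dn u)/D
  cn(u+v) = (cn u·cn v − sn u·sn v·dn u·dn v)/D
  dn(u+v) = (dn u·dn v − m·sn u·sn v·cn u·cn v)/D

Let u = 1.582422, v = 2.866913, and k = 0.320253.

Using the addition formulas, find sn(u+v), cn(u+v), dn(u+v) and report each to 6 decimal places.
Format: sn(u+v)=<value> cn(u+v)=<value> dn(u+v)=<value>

sn(u+v)=-0.931703 cn(u+v)=-0.363221 dn(u+v)=0.954447

sn u = 0.9995645154715259, cn u = 0.02950897168953461, dn u = 0.9473791874719128
sn v = 0.351768763389016, cn v = -0.9360869281769522, dn v = 0.9936341633486555
m = k² = 0.102561984009
D = 1 − m·sn²u·sn²v = 0.9873199017651946
sn(u+v) = (sn u·cn v·dn v + sn v·cn u·dn u)/D = -0.9198887825227995/0.9873199017651946 = -0.9317028663943293
cn(u+v) = (cn u·cn v − sn u·sn v·dn u·dn v)/D = -0.3586156943168484/0.9873199017651946 = -0.363221377058937
dn(u+v) = (dn u·dn v − m·sn u·sn v·cn u·cn v)/D = 0.942344476393007/0.9873199017651946 = 0.9544469575749688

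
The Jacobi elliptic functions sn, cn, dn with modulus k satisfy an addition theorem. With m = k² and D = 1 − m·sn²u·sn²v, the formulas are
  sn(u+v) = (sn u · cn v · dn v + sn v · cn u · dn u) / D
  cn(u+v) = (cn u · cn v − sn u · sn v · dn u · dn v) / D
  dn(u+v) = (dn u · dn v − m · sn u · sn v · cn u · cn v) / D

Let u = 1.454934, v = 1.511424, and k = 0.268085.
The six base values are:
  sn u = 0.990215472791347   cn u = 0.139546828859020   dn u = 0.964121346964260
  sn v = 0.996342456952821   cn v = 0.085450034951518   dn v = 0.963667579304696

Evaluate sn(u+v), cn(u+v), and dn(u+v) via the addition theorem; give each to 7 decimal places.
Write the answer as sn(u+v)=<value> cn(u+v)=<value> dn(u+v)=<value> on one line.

sn(u+v)=0.2318036 cn(u+v)=-0.9727626 dn(u+v)=0.9980673

m = k² = 0.071869567225
D = 1 − m·sn²u·sn²v = 0.9300445232751281
sn(u+v) = (sn u·cn v·dn v + sn v·cn u·dn u)/D = 0.2155877077315949/0.9300445232751281 = 0.2318036420153396
cn(u+v) = (cn u·cn v − sn u·sn v·dn u·dn v)/D = -0.9047125264685444/0.9300445232751281 = -0.9727625977330873
dn(u+v) = (dn u·dn v − m·sn u·sn v·cn u·cn v)/D = 0.9282469807309741/0.9300445232751281 = 0.9980672510840406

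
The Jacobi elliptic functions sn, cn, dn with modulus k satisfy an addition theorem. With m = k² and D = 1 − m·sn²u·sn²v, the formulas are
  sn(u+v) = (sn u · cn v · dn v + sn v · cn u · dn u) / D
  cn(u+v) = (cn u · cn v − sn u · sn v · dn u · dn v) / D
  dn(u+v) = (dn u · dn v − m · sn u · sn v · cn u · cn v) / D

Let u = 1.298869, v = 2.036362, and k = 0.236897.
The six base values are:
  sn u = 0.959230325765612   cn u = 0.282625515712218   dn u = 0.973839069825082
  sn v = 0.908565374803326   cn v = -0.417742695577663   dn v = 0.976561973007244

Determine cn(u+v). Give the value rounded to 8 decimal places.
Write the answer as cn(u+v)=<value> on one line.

cn(u+v)=-0.98905568

m = k² = 0.056120188609
D = 1 − m·sn²u·sn²v = 0.9573737344057713
cn(u+v) = (cn u·cn v − sn u·sn v·dn u·dn v)/D = -0.9468959342761334/0.9573737344057713 = -0.9890556845742783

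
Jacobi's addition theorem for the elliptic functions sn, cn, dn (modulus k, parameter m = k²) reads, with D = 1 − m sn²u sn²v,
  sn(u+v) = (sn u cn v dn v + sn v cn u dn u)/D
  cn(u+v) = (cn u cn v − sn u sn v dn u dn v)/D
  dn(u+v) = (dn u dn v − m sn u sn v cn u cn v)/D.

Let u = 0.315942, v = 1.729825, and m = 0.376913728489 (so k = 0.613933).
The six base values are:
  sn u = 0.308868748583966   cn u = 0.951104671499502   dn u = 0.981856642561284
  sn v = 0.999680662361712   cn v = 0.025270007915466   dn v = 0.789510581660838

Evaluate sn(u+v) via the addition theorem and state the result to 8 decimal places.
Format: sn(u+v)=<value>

sn(u+v)=0.97473929

m = k² = 0.376913728489
D = 1 − m·sn²u·sn²v = 0.9640654280625186
sn(u+v) = (sn u·cn v·dn v + sn v·cn u·dn u)/D = 0.9397124479809271/0.9640654280625186 = 0.9747392870102877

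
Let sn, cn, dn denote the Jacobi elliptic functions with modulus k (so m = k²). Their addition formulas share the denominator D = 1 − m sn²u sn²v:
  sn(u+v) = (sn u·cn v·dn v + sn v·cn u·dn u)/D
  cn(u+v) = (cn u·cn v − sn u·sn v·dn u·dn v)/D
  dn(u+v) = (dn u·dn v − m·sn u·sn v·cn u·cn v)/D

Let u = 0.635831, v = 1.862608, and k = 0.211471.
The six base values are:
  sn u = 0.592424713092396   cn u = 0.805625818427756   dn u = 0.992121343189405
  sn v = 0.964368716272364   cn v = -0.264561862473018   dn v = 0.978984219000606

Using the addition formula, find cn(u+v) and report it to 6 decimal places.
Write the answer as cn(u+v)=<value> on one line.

m = k² = 0.044719983841
D = 1 − m·sn²u·sn²v = 0.9854033162440111
cn(u+v) = (cn u·cn v − sn u·sn v·dn u·dn v)/D = -0.7680404727112619/0.9854033162440111 = -0.779417381746537

cn(u+v)=-0.779417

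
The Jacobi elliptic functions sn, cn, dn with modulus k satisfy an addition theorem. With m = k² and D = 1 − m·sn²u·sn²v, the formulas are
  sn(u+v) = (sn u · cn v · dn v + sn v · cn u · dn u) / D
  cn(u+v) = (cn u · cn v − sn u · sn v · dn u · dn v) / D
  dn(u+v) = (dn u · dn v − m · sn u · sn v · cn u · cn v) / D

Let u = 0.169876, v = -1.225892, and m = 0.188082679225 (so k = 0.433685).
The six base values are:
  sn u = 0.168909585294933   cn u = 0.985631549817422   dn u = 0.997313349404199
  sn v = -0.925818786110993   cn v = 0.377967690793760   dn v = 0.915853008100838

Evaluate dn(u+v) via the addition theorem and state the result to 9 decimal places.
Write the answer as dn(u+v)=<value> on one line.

dn(u+v)=0.928620779

m = k² = 0.188082679225
D = 1 − m·sn²u·sn²v = 0.9954005132524527
dn(u+v) = (dn u·dn v − m·sn u·sn v·cn u·cn v)/D = 0.9243496001002629/0.9954005132524527 = 0.928620779067079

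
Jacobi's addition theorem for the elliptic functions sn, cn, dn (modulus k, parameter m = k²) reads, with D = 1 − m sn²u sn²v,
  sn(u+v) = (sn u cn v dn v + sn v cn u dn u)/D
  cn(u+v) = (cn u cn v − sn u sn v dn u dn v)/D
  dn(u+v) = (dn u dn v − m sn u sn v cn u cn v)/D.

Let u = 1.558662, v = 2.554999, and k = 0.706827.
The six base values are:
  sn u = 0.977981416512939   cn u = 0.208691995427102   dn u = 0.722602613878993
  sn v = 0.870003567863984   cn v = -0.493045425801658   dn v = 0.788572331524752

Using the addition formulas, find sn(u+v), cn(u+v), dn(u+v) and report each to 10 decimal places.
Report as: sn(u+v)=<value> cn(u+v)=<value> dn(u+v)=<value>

sn(u+v)=-0.3901569898 cn(u+v)=-0.9207483496 dn(u+v)=0.9612226483

m = k² = 0.499604407929
D = 1 − m·sn²u·sn²v = 0.6383158029873661
sn(u+v) = (sn u·cn v·dn v + sn v·cn u·dn u)/D = -0.2490433722448581/0.6383158029873661 = -0.3901569898149416
cn(u+v) = (cn u·cn v − sn u·sn v·dn u·dn v)/D = -0.587728222126788/0.6383158029873661 = -0.9207483496040292
dn(u+v) = (dn u·dn v − m·sn u·sn v·cn u·cn v)/D = 0.6135636066155989/0.6383158029873661 = 0.9612226483256014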